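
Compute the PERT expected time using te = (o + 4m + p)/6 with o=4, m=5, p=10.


te = (o + 4m + p) / 6
= (4 + 4×5 + 10) / 6
= (4 + 20 + 10) / 6
= 34 / 6
= 5.67


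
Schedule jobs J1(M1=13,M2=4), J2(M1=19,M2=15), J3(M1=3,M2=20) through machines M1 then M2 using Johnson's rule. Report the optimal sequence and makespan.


Johnson's rule:
Group 1 (M1≤M2, sort by M1): ['J3']
Group 2 (M1>M2, sort desc M2): ['J2', 'J1']
Sequence: J3 → J2 → J1
Makespan calculation:
  J3: M1 done=3, M2 done=23
  J2: M1 done=22, M2 done=38
  J1: M1 done=35, M2 done=42
= Sequence: J3 → J2 → J1, Makespan: 42


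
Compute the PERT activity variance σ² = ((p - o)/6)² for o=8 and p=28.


σ² = ((p - o) / 6)² = (p - o)² / 36
= (28 - 8)² / 36
= 20² / 36
= 400 / 36
= 11.1111


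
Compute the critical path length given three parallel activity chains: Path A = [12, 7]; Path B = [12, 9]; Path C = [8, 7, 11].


Path A: 12 + 7 = 19
Path B: 12 + 9 = 21
Path C: 8 + 7 + 11 = 26
Critical path = longest = max(19, 21, 26)
= 26 (Path C)


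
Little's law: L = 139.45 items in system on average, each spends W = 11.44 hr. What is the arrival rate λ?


Little's law: L = λW → λ = L / W
= 139.45 / 11.44
= 12.19 per hour


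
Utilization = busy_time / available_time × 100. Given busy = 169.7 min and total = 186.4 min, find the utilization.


Utilization = busy / total × 100
= 169.7 / 186.4 × 100
= 91.0%


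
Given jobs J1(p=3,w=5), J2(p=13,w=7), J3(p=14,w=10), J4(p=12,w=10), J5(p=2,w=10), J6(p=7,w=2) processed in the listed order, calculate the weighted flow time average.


Completion times:
  J1: C=3, w×C=5×3=15
  J2: C=16, w×C=7×16=112
  J3: C=30, w×C=10×30=300
  J4: C=42, w×C=10×42=420
  J5: C=44, w×C=10×44=440
  J6: C=51, w×C=2×51=102
Sum w×C = 1389
Sum w = 44
Weighted avg = 1389/44
= 31.57


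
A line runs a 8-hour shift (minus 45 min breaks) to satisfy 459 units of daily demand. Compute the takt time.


Available = 8×60 - 45 = 435 min
Takt time = 435 / 459
= 0.95 min/unit


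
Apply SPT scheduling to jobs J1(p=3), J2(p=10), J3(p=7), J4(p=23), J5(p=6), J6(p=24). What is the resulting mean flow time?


SPT order: J1 → J5 → J3 → J2 → J4 → J6
Completion times:
  J1: C=3
  J5: C=9
  J3: C=16
  J2: C=26
  J4: C=49
  J6: C=73
Sum = 176, n = 6
Mean flow = 176/6
= 29.33


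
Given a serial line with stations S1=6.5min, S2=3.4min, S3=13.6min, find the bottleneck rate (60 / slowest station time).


Bottleneck = longest station time
Station times: [6.5, 3.4, 13.6]
Max = 13.6 min
Rate = 60 / 13.6
= 4.41 units/hour (bottleneck: 13.6min)


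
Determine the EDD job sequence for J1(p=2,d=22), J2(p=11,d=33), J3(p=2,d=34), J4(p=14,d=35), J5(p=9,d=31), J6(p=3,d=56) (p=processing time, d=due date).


EDD: sort by earliest due date
  J1: d=22, p=2
  J5: d=31, p=9
  J2: d=33, p=11
  J3: d=34, p=2
  J4: d=35, p=14
  J6: d=56, p=3
Order: J1 → J5 → J2 → J3 → J4 → J6


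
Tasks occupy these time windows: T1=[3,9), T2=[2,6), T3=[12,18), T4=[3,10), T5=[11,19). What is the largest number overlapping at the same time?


Check each time point for overlaps:
  t=3: 3 tasks active (T1, T2, T4)
Max concurrent = 3


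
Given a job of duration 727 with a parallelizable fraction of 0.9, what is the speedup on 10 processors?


Amdahl's law: T_p = T × ((1-p) + p/N)
= 727 × ((1-0.9) + 0.9/10)
= 727 × (0.10 + 0.0900)
= 727 × 0.1900
= 138.13
Speedup = 727/138.13
= 5.26×


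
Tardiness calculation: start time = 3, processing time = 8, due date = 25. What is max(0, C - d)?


Completion = start + processing = 3 + 8 = 11
Tardiness = max(0, C - d) = max(0, 11 - 25)
= max(0, -14)
= 0


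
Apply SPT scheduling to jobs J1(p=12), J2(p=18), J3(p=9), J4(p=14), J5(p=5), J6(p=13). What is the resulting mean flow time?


SPT order: J5 → J3 → J1 → J6 → J4 → J2
Completion times:
  J5: C=5
  J3: C=14
  J1: C=26
  J6: C=39
  J4: C=53
  J2: C=71
Sum = 208, n = 6
Mean flow = 208/6
= 34.67


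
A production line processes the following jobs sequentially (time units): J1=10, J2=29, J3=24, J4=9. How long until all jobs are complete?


Sequential makespan: sum all processing times
= 10 + 29 + 24 + 9
= 72 time units


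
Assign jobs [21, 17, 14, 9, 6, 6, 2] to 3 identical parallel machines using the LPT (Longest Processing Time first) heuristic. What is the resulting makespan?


Jobs (LPT sorted): [21, 17, 14, 9, 6, 6, 2]
Machines: 3
  J=21 → Machine 1 (load: 0+21=21)
  J=17 → Machine 2 (load: 0+17=17)
  J=14 → Machine 3 (load: 0+14=14)
  J=9 → Machine 3 (load: 14+9=23)
  J=6 → Machine 2 (load: 17+6=23)
  J=6 → Machine 1 (load: 21+6=27)
  J=2 → Machine 2 (load: 23+2=25)
Machine loads: [27, 25, 23]
Makespan = max = 27 time units


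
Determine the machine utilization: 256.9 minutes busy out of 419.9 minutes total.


Utilization = busy / total × 100
= 256.9 / 419.9 × 100
= 61.2%


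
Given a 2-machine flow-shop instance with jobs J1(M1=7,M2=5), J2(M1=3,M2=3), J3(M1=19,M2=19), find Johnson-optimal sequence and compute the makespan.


Johnson's rule:
Group 1 (M1≤M2, sort by M1): ['J2', 'J3']
Group 2 (M1>M2, sort desc M2): ['J1']
Sequence: J2 → J3 → J1
Makespan calculation:
  J2: M1 done=3, M2 done=6
  J3: M1 done=22, M2 done=41
  J1: M1 done=29, M2 done=46
= Sequence: J2 → J3 → J1, Makespan: 46


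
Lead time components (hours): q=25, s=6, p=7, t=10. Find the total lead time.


Lead time = queue + setup + processing + transit
= 25 + 6 + 7 + 10
= 48 hours


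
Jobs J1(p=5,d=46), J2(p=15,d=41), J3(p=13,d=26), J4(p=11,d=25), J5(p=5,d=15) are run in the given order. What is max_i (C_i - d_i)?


Lateness per job (L = C - d):
  J1: C=5, d=46, L=-41
  J2: C=20, d=41, L=-21
  J3: C=33, d=26, L=7
  J4: C=44, d=25, L=19
  J5: C=49, d=15, L=34
Lmax = max(-41, -21, 7, 19, 34)
= 34


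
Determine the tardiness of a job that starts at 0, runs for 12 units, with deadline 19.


Completion = start + processing = 0 + 12 = 12
Tardiness = max(0, C - d) = max(0, 12 - 19)
= max(0, -7)
= 0


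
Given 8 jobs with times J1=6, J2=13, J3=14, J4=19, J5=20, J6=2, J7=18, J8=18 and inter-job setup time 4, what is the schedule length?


Makespan = Σ processing + (n-1) × setup
= (6 + 13 + 14 + 19 + 20 + 2 + 18 + 18) + (8-1)×4
= 110 + 28
= 138 time units


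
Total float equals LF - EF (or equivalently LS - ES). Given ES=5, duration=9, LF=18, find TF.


EF = ES + duration = 5 + 9 = 14
LS = LF - duration = 18 - 9 = 9
Total Float = LF - EF = 18 - 14
(or LS - ES = 9 - 5)
= 4


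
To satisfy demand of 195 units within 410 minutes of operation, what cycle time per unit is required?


Cycle time = available time / demand
= 410 / 195
= 2.10 min/unit


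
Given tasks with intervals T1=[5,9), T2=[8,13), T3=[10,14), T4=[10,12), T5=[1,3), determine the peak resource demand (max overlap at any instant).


Check each time point for overlaps:
  t=10: 3 tasks active (T2, T3, T4)
Max concurrent = 3


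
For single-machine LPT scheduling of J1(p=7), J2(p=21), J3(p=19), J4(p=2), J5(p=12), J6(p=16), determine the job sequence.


LPT: sort by longest processing time first
  J2: p=21
  J3: p=19
  J6: p=16
  J5: p=12
  J1: p=7
  J4: p=2
Order: J2 → J3 → J6 → J5 → J1 → J4


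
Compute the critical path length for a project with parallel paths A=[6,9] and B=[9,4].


Path A: 6 + 9 = 15
Path B: 9 + 4 = 13
Critical path = longest = max(15, 13)
= 15 (Path A)


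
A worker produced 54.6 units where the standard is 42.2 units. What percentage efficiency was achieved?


Efficiency = (actual / standard) × 100
= (54.6 / 42.2) × 100
= 129.4%


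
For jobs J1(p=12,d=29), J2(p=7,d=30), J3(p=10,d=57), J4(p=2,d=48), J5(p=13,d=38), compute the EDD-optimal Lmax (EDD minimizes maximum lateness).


EDD order: J1 → J2 → J5 → J4 → J3
Completion and lateness:
  J1: C=12, d=29, L=12-29=-17
  J2: C=19, d=30, L=19-30=-11
  J5: C=32, d=38, L=32-38=-6
  J4: C=34, d=48, L=34-48=-14
  J3: C=44, d=57, L=44-57=-13
Lmax = max(-17, -11, -6, -14, -13)
= -6


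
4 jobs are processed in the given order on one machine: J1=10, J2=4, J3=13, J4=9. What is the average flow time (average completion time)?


Completion times:
  J1: completes at 10
  J2: completes at 14
  J3: completes at 27
  J4: completes at 36
Sum = 87
Average = 87/4
= 21.75


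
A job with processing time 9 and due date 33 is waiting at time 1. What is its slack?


Slack = due - current_time - processing
= 33 - 1 - 9
= 23


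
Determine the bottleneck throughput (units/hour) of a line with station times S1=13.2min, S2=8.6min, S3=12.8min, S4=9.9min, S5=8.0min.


Bottleneck = longest station time
Station times: [13.2, 8.6, 12.8, 9.9, 8.0]
Max = 13.2 min
Rate = 60 / 13.2
= 4.55 units/hour (bottleneck: 13.2min)


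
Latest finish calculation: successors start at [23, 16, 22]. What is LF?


LF = min of all successor start times
Successors start at: [23, 16, 22]
LF = min(23, 16, 22)
= 16


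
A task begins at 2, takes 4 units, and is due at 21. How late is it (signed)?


Completion = 2 + 4 = 6
Lateness = C - d = 6 - 21
= -15


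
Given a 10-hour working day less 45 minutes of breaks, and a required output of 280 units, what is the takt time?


Available = 10×60 - 45 = 555 min
Takt time = 555 / 280
= 1.98 min/unit


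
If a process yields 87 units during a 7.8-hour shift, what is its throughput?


Throughput = units / time
= 87 / 7.8
= 11.2 units/hour


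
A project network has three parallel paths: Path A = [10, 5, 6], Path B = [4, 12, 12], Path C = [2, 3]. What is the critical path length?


Path A: 10 + 5 + 6 = 21
Path B: 4 + 12 + 12 = 28
Path C: 2 + 3 = 5
Critical path = longest = max(21, 28, 5)
= 28 (Path B)


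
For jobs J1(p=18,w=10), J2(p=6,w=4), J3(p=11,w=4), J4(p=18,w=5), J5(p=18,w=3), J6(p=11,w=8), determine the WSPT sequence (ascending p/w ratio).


WSPT (Smith's rule): sort by p/w ascending
  J6: p/w = 11/8 = 1.375
  J2: p/w = 6/4 = 1.500
  J1: p/w = 18/10 = 1.800
  J3: p/w = 11/4 = 2.750
  J4: p/w = 18/5 = 3.600
  J5: p/w = 18/3 = 6.000
Order: J6 → J2 → J1 → J3 → J4 → J5


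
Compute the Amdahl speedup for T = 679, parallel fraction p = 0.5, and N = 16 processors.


Amdahl's law: T_p = T × ((1-p) + p/N)
= 679 × ((1-0.5) + 0.5/16)
= 679 × (0.50 + 0.0312)
= 679 × 0.5312
= 360.72
Speedup = 679/360.72
= 1.88×


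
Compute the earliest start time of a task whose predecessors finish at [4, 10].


ES = max of all predecessor completion times
Predecessors: [4, 10]
ES = max(4, 10)
= 10


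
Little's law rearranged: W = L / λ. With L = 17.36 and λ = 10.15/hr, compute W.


Little's law: L = λW → W = L / λ
= 17.36 / 10.15
= 1.71 hours


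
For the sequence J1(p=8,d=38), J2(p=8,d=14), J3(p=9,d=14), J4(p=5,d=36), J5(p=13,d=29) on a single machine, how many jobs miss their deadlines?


Completion vs due date:
  J1: C=8, d=38 → on time
  J2: C=16, d=14 → TARDY
  J3: C=25, d=14 → TARDY
  J4: C=30, d=36 → on time
  J5: C=43, d=29 → TARDY
Tardy jobs: J2, J3, J5
Count = 3


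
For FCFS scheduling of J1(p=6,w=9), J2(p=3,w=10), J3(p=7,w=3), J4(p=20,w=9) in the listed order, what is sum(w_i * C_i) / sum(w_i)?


Completion times:
  J1: C=6, w×C=9×6=54
  J2: C=9, w×C=10×9=90
  J3: C=16, w×C=3×16=48
  J4: C=36, w×C=9×36=324
Sum w×C = 516
Sum w = 31
Weighted avg = 516/31
= 16.65


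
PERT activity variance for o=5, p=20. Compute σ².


σ² = ((p - o) / 6)² = (p - o)² / 36
= (20 - 5)² / 36
= 15² / 36
= 225 / 36
= 6.2500


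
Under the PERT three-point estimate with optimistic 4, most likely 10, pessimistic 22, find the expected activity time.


te = (o + 4m + p) / 6
= (4 + 4×10 + 22) / 6
= (4 + 40 + 22) / 6
= 66 / 6
= 11.00


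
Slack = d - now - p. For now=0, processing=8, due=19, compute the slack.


Slack = due - current_time - processing
= 19 - 0 - 8
= 11


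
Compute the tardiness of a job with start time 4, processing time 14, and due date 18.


Completion = start + processing = 4 + 14 = 18
Tardiness = max(0, C - d) = max(0, 18 - 18)
= max(0, 0)
= 0


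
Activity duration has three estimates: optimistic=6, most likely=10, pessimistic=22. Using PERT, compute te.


te = (o + 4m + p) / 6
= (6 + 4×10 + 22) / 6
= (6 + 40 + 22) / 6
= 68 / 6
= 11.33


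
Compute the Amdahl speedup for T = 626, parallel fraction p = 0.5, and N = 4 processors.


Amdahl's law: T_p = T × ((1-p) + p/N)
= 626 × ((1-0.5) + 0.5/4)
= 626 × (0.50 + 0.1250)
= 626 × 0.6250
= 391.25
Speedup = 626/391.25
= 1.60×


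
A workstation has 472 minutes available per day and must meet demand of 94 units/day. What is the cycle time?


Cycle time = available time / demand
= 472 / 94
= 5.02 min/unit


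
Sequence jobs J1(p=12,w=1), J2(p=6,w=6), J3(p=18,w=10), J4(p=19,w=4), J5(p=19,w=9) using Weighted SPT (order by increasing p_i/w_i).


WSPT (Smith's rule): sort by p/w ascending
  J2: p/w = 6/6 = 1.000
  J3: p/w = 18/10 = 1.800
  J5: p/w = 19/9 = 2.111
  J4: p/w = 19/4 = 4.750
  J1: p/w = 12/1 = 12.000
Order: J2 → J3 → J5 → J4 → J1


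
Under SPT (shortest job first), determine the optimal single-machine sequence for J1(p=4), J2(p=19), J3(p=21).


SPT: sort by shortest processing time
  J1: p=4
  J2: p=19
  J3: p=21
Order: J1 → J2 → J3


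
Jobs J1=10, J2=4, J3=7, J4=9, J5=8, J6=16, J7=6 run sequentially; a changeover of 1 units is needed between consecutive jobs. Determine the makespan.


Makespan = Σ processing + (n-1) × setup
= (10 + 4 + 7 + 9 + 8 + 16 + 6) + (7-1)×1
= 60 + 6
= 66 time units


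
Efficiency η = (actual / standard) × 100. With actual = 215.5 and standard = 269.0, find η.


Efficiency = (actual / standard) × 100
= (215.5 / 269.0) × 100
= 80.1%


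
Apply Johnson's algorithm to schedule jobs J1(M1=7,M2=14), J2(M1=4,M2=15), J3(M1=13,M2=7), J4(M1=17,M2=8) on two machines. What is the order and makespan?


Johnson's rule:
Group 1 (M1≤M2, sort by M1): ['J2', 'J1']
Group 2 (M1>M2, sort desc M2): ['J4', 'J3']
Sequence: J2 → J1 → J4 → J3
Makespan calculation:
  J2: M1 done=4, M2 done=19
  J1: M1 done=11, M2 done=33
  J4: M1 done=28, M2 done=41
  J3: M1 done=41, M2 done=48
= Sequence: J2 → J1 → J4 → J3, Makespan: 48


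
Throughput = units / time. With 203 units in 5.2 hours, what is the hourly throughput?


Throughput = units / time
= 203 / 5.2
= 39.0 units/hour


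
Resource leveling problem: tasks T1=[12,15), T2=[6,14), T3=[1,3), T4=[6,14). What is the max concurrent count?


Check each time point for overlaps:
  t=12: 3 tasks active (T1, T2, T4)
Max concurrent = 3


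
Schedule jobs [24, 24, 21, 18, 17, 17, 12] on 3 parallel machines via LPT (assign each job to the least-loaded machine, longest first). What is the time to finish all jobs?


Jobs (LPT sorted): [24, 24, 21, 18, 17, 17, 12]
Machines: 3
  J=24 → Machine 1 (load: 0+24=24)
  J=24 → Machine 2 (load: 0+24=24)
  J=21 → Machine 3 (load: 0+21=21)
  J=18 → Machine 3 (load: 21+18=39)
  J=17 → Machine 1 (load: 24+17=41)
  J=17 → Machine 2 (load: 24+17=41)
  J=12 → Machine 3 (load: 39+12=51)
Machine loads: [41, 41, 51]
Makespan = max = 51 time units


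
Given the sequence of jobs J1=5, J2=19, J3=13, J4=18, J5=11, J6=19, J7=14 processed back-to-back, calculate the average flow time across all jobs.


Completion times:
  J1: completes at 5
  J2: completes at 24
  J3: completes at 37
  J4: completes at 55
  J5: completes at 66
  J6: completes at 85
  J7: completes at 99
Sum = 371
Average = 371/7
= 53.00


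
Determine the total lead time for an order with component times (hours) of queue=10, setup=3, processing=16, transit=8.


Lead time = queue + setup + processing + transit
= 10 + 3 + 16 + 8
= 37 hours


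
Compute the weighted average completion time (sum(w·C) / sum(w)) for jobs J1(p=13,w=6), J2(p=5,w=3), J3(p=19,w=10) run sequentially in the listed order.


Completion times:
  J1: C=13, w×C=6×13=78
  J2: C=18, w×C=3×18=54
  J3: C=37, w×C=10×37=370
Sum w×C = 502
Sum w = 19
Weighted avg = 502/19
= 26.42


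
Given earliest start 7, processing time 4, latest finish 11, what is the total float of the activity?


EF = ES + duration = 7 + 4 = 11
LS = LF - duration = 11 - 4 = 7
Total Float = LF - EF = 11 - 11
(or LS - ES = 7 - 7)
= 0


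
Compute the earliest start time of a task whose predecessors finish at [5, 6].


ES = max of all predecessor completion times
Predecessors: [5, 6]
ES = max(5, 6)
= 6


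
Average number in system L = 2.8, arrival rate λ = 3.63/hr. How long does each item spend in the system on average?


Little's law: L = λW → W = L / λ
= 2.8 / 3.63
= 0.77 hours


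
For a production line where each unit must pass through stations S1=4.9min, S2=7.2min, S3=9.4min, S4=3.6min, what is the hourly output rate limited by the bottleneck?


Bottleneck = longest station time
Station times: [4.9, 7.2, 9.4, 3.6]
Max = 9.4 min
Rate = 60 / 9.4
= 6.38 units/hour (bottleneck: 9.4min)


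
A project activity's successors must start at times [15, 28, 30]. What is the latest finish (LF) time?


LF = min of all successor start times
Successors start at: [15, 28, 30]
LF = min(15, 28, 30)
= 15


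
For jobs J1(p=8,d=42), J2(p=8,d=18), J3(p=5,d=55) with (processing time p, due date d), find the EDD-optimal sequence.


EDD: sort by earliest due date
  J2: d=18, p=8
  J1: d=42, p=8
  J3: d=55, p=5
Order: J2 → J1 → J3


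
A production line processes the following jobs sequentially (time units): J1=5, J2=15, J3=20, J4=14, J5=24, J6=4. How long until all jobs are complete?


Sequential makespan: sum all processing times
= 5 + 15 + 20 + 14 + 24 + 4
= 82 time units


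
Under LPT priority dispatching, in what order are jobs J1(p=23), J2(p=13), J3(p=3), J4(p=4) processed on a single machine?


LPT: sort by longest processing time first
  J1: p=23
  J2: p=13
  J4: p=4
  J3: p=3
Order: J1 → J2 → J4 → J3


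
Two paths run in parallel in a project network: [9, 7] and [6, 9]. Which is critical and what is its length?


Path A: 9 + 7 = 16
Path B: 6 + 9 = 15
Critical path = longest = max(16, 15)
= 16 (Path A)


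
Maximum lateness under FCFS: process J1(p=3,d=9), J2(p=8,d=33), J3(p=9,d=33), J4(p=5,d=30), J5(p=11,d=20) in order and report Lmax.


Lateness per job (L = C - d):
  J1: C=3, d=9, L=-6
  J2: C=11, d=33, L=-22
  J3: C=20, d=33, L=-13
  J4: C=25, d=30, L=-5
  J5: C=36, d=20, L=16
Lmax = max(-6, -22, -13, -5, 16)
= 16


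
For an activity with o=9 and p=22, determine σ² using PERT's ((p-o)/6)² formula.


σ² = ((p - o) / 6)² = (p - o)² / 36
= (22 - 9)² / 36
= 13² / 36
= 169 / 36
= 4.6944


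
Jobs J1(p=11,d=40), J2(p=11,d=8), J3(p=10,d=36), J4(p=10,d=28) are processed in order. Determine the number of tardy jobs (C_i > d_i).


Completion vs due date:
  J1: C=11, d=40 → on time
  J2: C=22, d=8 → TARDY
  J3: C=32, d=36 → on time
  J4: C=42, d=28 → TARDY
Tardy jobs: J2, J4
Count = 2


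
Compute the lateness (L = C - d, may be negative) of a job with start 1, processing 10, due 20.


Completion = 1 + 10 = 11
Lateness = C - d = 11 - 20
= -9


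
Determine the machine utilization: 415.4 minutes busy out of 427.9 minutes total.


Utilization = busy / total × 100
= 415.4 / 427.9 × 100
= 97.1%


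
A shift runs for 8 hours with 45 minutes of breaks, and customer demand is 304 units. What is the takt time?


Available = 8×60 - 45 = 435 min
Takt time = 435 / 304
= 1.43 min/unit


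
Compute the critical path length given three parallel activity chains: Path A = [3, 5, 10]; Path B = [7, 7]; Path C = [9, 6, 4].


Path A: 3 + 5 + 10 = 18
Path B: 7 + 7 = 14
Path C: 9 + 6 + 4 = 19
Critical path = longest = max(18, 14, 19)
= 19 (Path C)


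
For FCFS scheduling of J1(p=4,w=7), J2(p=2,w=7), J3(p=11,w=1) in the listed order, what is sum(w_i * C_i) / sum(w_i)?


Completion times:
  J1: C=4, w×C=7×4=28
  J2: C=6, w×C=7×6=42
  J3: C=17, w×C=1×17=17
Sum w×C = 87
Sum w = 15
Weighted avg = 87/15
= 5.80


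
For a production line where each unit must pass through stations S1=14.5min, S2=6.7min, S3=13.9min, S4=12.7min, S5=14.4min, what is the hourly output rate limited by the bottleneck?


Bottleneck = longest station time
Station times: [14.5, 6.7, 13.9, 12.7, 14.4]
Max = 14.5 min
Rate = 60 / 14.5
= 4.14 units/hour (bottleneck: 14.5min)


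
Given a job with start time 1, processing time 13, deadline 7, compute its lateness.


Completion = 1 + 13 = 14
Lateness = C - d = 14 - 7
= 7


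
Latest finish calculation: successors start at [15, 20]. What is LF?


LF = min of all successor start times
Successors start at: [15, 20]
LF = min(15, 20)
= 15


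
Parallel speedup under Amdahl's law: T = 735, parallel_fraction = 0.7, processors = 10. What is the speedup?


Amdahl's law: T_p = T × ((1-p) + p/N)
= 735 × ((1-0.7) + 0.7/10)
= 735 × (0.30 + 0.0700)
= 735 × 0.3700
= 271.95
Speedup = 735/271.95
= 2.70×


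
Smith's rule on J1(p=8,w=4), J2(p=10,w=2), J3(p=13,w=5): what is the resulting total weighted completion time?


WSPT order (by p/w): J1 → J3 → J2
  J1: C=8, w·C=4×8=32
  J3: C=21, w·C=5×21=105
  J2: C=31, w·C=2×31=62
Σ w·C = 199
= 199


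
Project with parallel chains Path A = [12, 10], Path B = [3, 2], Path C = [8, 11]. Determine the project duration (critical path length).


Path A: 12 + 10 = 22
Path B: 3 + 2 = 5
Path C: 8 + 11 = 19
Critical path = longest = max(22, 5, 19)
= 22 (Path A)


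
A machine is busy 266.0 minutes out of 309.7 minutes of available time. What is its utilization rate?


Utilization = busy / total × 100
= 266.0 / 309.7 × 100
= 85.9%


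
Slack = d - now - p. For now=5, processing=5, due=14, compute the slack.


Slack = due - current_time - processing
= 14 - 5 - 5
= 4


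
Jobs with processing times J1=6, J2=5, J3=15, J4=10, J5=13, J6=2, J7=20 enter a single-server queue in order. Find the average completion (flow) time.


Completion times:
  J1: completes at 6
  J2: completes at 11
  J3: completes at 26
  J4: completes at 36
  J5: completes at 49
  J6: completes at 51
  J7: completes at 71
Sum = 250
Average = 250/7
= 35.71


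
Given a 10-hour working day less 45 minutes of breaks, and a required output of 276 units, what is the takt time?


Available = 10×60 - 45 = 555 min
Takt time = 555 / 276
= 2.01 min/unit


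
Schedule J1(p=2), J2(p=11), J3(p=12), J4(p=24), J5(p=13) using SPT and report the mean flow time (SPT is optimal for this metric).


SPT order: J1 → J2 → J3 → J5 → J4
Completion times:
  J1: C=2
  J2: C=13
  J3: C=25
  J5: C=38
  J4: C=62
Sum = 140, n = 5
Mean flow = 140/5
= 28.00


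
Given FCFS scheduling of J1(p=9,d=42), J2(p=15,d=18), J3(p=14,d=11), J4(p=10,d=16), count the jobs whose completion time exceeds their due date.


Completion vs due date:
  J1: C=9, d=42 → on time
  J2: C=24, d=18 → TARDY
  J3: C=38, d=11 → TARDY
  J4: C=48, d=16 → TARDY
Tardy jobs: J2, J3, J4
Count = 3


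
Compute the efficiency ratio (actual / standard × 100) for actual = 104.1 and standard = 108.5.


Efficiency = (actual / standard) × 100
= (104.1 / 108.5) × 100
= 95.9%


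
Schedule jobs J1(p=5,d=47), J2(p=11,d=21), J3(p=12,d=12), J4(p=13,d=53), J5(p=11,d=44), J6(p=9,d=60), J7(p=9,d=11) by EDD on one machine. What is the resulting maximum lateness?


EDD order: J7 → J3 → J2 → J5 → J1 → J4 → J6
Completion and lateness:
  J7: C=9, d=11, L=9-11=-2
  J3: C=21, d=12, L=21-12=9
  J2: C=32, d=21, L=32-21=11
  J5: C=43, d=44, L=43-44=-1
  J1: C=48, d=47, L=48-47=1
  J4: C=61, d=53, L=61-53=8
  J6: C=70, d=60, L=70-60=10
Lmax = max(-2, 9, 11, -1, 1, 8, 10)
= 11


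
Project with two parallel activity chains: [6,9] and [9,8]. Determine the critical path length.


Path A: 6 + 9 = 15
Path B: 9 + 8 = 17
Critical path = longest = max(15, 17)
= 17 (Path B)


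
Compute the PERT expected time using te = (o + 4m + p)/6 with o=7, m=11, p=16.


te = (o + 4m + p) / 6
= (7 + 4×11 + 16) / 6
= (7 + 44 + 16) / 6
= 67 / 6
= 11.17


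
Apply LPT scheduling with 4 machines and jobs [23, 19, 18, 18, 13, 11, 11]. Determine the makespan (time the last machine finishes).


Jobs (LPT sorted): [23, 19, 18, 18, 13, 11, 11]
Machines: 4
  J=23 → Machine 1 (load: 0+23=23)
  J=19 → Machine 2 (load: 0+19=19)
  J=18 → Machine 3 (load: 0+18=18)
  J=18 → Machine 4 (load: 0+18=18)
  J=13 → Machine 3 (load: 18+13=31)
  J=11 → Machine 4 (load: 18+11=29)
  J=11 → Machine 2 (load: 19+11=30)
Machine loads: [23, 30, 31, 29]
Makespan = max = 31 time units


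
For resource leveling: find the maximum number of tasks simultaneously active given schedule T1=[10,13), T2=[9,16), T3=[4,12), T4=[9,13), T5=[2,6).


Check each time point for overlaps:
  t=10: 4 tasks active (T1, T2, T3, T4)
Max concurrent = 4


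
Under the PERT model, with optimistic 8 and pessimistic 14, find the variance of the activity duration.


σ² = ((p - o) / 6)² = (p - o)² / 36
= (14 - 8)² / 36
= 6² / 36
= 36 / 36
= 1.0000


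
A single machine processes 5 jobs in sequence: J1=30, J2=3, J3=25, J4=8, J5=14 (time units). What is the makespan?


Sequential makespan: sum all processing times
= 30 + 3 + 25 + 8 + 14
= 80 time units


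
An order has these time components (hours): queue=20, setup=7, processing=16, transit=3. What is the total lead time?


Lead time = queue + setup + processing + transit
= 20 + 7 + 16 + 3
= 46 hours


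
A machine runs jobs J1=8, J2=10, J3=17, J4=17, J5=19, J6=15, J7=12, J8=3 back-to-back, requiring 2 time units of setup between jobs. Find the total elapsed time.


Makespan = Σ processing + (n-1) × setup
= (8 + 10 + 17 + 17 + 19 + 15 + 12 + 3) + (8-1)×2
= 101 + 14
= 115 time units


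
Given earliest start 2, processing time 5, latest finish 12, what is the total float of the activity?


EF = ES + duration = 2 + 5 = 7
LS = LF - duration = 12 - 5 = 7
Total Float = LF - EF = 12 - 7
(or LS - ES = 7 - 2)
= 5


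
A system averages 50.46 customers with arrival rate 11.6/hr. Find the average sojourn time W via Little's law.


Little's law: L = λW → W = L / λ
= 50.46 / 11.6
= 4.35 hours


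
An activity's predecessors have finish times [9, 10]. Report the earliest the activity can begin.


ES = max of all predecessor completion times
Predecessors: [9, 10]
ES = max(9, 10)
= 10


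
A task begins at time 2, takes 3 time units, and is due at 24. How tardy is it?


Completion = start + processing = 2 + 3 = 5
Tardiness = max(0, C - d) = max(0, 5 - 24)
= max(0, -19)
= 0


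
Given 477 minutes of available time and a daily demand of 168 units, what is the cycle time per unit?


Cycle time = available time / demand
= 477 / 168
= 2.84 min/unit


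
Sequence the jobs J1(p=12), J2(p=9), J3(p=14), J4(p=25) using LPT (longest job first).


LPT: sort by longest processing time first
  J4: p=25
  J3: p=14
  J1: p=12
  J2: p=9
Order: J4 → J3 → J1 → J2


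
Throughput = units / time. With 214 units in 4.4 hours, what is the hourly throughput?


Throughput = units / time
= 214 / 4.4
= 48.6 units/hour


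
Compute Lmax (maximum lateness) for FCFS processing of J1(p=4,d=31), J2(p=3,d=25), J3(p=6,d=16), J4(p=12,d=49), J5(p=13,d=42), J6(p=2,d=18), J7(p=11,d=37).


Lateness per job (L = C - d):
  J1: C=4, d=31, L=-27
  J2: C=7, d=25, L=-18
  J3: C=13, d=16, L=-3
  J4: C=25, d=49, L=-24
  J5: C=38, d=42, L=-4
  J6: C=40, d=18, L=22
  J7: C=51, d=37, L=14
Lmax = max(-27, -18, -3, -24, -4, 22, 14)
= 22


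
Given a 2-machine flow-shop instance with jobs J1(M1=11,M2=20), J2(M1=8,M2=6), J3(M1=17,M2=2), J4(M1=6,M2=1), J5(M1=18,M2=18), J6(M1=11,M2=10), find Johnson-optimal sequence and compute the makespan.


Johnson's rule:
Group 1 (M1≤M2, sort by M1): ['J1', 'J5']
Group 2 (M1>M2, sort desc M2): ['J6', 'J2', 'J3', 'J4']
Sequence: J1 → J5 → J6 → J2 → J3 → J4
Makespan calculation:
  J1: M1 done=11, M2 done=31
  J5: M1 done=29, M2 done=49
  J6: M1 done=40, M2 done=59
  J2: M1 done=48, M2 done=65
  J3: M1 done=65, M2 done=67
  J4: M1 done=71, M2 done=72
= Sequence: J1 → J5 → J6 → J2 → J3 → J4, Makespan: 72


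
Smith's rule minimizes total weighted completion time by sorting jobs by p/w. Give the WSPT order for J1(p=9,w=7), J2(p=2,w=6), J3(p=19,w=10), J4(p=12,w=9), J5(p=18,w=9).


WSPT (Smith's rule): sort by p/w ascending
  J2: p/w = 2/6 = 0.333
  J1: p/w = 9/7 = 1.286
  J4: p/w = 12/9 = 1.333
  J3: p/w = 19/10 = 1.900
  J5: p/w = 18/9 = 2.000
Order: J2 → J1 → J4 → J3 → J5


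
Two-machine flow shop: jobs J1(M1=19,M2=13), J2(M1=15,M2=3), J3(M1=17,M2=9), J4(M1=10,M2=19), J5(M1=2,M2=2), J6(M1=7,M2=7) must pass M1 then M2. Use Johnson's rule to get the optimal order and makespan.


Johnson's rule:
Group 1 (M1≤M2, sort by M1): ['J5', 'J6', 'J4']
Group 2 (M1>M2, sort desc M2): ['J1', 'J3', 'J2']
Sequence: J5 → J6 → J4 → J1 → J3 → J2
Makespan calculation:
  J5: M1 done=2, M2 done=4
  J6: M1 done=9, M2 done=16
  J4: M1 done=19, M2 done=38
  J1: M1 done=38, M2 done=51
  J3: M1 done=55, M2 done=64
  J2: M1 done=70, M2 done=73
= Sequence: J5 → J6 → J4 → J1 → J3 → J2, Makespan: 73


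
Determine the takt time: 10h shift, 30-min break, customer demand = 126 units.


Available = 10×60 - 30 = 570 min
Takt time = 570 / 126
= 4.52 min/unit


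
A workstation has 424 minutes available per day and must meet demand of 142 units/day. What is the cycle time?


Cycle time = available time / demand
= 424 / 142
= 2.99 min/unit


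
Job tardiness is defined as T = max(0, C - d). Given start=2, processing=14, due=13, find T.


Completion = start + processing = 2 + 14 = 16
Tardiness = max(0, C - d) = max(0, 16 - 13)
= max(0, 3)
= 3


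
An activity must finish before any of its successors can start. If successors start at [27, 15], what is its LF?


LF = min of all successor start times
Successors start at: [27, 15]
LF = min(27, 15)
= 15


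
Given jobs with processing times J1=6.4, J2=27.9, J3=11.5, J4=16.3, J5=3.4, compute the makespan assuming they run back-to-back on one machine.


Sequential makespan: sum all processing times
= 6.4 + 27.9 + 11.5 + 16.3 + 3.4
= 65.5 time units


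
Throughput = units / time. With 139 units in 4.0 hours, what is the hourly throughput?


Throughput = units / time
= 139 / 4.0
= 34.8 units/hour


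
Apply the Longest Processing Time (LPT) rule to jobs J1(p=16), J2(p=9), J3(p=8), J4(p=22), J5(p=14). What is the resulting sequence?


LPT: sort by longest processing time first
  J4: p=22
  J1: p=16
  J5: p=14
  J2: p=9
  J3: p=8
Order: J4 → J1 → J5 → J2 → J3


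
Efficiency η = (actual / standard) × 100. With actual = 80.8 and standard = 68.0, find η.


Efficiency = (actual / standard) × 100
= (80.8 / 68.0) × 100
= 118.8%


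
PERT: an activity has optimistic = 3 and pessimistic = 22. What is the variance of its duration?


σ² = ((p - o) / 6)² = (p - o)² / 36
= (22 - 3)² / 36
= 19² / 36
= 361 / 36
= 10.0278


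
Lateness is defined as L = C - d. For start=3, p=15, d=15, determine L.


Completion = 3 + 15 = 18
Lateness = C - d = 18 - 15
= 3


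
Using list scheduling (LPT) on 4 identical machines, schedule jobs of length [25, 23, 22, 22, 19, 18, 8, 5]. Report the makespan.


Jobs (LPT sorted): [25, 23, 22, 22, 19, 18, 8, 5]
Machines: 4
  J=25 → Machine 1 (load: 0+25=25)
  J=23 → Machine 2 (load: 0+23=23)
  J=22 → Machine 3 (load: 0+22=22)
  J=22 → Machine 4 (load: 0+22=22)
  J=19 → Machine 3 (load: 22+19=41)
  J=18 → Machine 4 (load: 22+18=40)
  J=8 → Machine 2 (load: 23+8=31)
  J=5 → Machine 1 (load: 25+5=30)
Machine loads: [30, 31, 41, 40]
Makespan = max = 41 time units


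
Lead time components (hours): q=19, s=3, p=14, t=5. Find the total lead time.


Lead time = queue + setup + processing + transit
= 19 + 3 + 14 + 5
= 41 hours


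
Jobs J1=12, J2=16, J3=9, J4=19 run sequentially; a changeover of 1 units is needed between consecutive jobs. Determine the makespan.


Makespan = Σ processing + (n-1) × setup
= (12 + 16 + 9 + 19) + (4-1)×1
= 56 + 3
= 59 time units


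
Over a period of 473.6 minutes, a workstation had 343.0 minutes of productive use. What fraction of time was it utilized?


Utilization = busy / total × 100
= 343.0 / 473.6 × 100
= 72.4%


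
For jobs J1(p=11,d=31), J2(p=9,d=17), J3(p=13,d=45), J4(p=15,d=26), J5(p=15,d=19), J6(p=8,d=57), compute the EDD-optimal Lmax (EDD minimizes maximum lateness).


EDD order: J2 → J5 → J4 → J1 → J3 → J6
Completion and lateness:
  J2: C=9, d=17, L=9-17=-8
  J5: C=24, d=19, L=24-19=5
  J4: C=39, d=26, L=39-26=13
  J1: C=50, d=31, L=50-31=19
  J3: C=63, d=45, L=63-45=18
  J6: C=71, d=57, L=71-57=14
Lmax = max(-8, 5, 13, 19, 18, 14)
= 19


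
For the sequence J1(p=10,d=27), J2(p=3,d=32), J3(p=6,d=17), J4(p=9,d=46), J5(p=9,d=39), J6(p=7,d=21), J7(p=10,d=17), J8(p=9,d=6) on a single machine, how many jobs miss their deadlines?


Completion vs due date:
  J1: C=10, d=27 → on time
  J2: C=13, d=32 → on time
  J3: C=19, d=17 → TARDY
  J4: C=28, d=46 → on time
  J5: C=37, d=39 → on time
  J6: C=44, d=21 → TARDY
  J7: C=54, d=17 → TARDY
  J8: C=63, d=6 → TARDY
Tardy jobs: J3, J6, J7, J8
Count = 4


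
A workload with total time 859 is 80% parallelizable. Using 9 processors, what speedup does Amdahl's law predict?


Amdahl's law: T_p = T × ((1-p) + p/N)
= 859 × ((1-0.8) + 0.8/9)
= 859 × (0.20 + 0.0889)
= 859 × 0.2889
= 248.16
Speedup = 859/248.16
= 3.46×


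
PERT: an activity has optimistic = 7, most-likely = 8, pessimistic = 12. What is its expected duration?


te = (o + 4m + p) / 6
= (7 + 4×8 + 12) / 6
= (7 + 32 + 12) / 6
= 51 / 6
= 8.50


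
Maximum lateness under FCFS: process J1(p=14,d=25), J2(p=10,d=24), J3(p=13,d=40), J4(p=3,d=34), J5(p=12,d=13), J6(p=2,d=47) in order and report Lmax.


Lateness per job (L = C - d):
  J1: C=14, d=25, L=-11
  J2: C=24, d=24, L=0
  J3: C=37, d=40, L=-3
  J4: C=40, d=34, L=6
  J5: C=52, d=13, L=39
  J6: C=54, d=47, L=7
Lmax = max(-11, 0, -3, 6, 39, 7)
= 39


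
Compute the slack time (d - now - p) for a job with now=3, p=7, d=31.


Slack = due - current_time - processing
= 31 - 3 - 7
= 21


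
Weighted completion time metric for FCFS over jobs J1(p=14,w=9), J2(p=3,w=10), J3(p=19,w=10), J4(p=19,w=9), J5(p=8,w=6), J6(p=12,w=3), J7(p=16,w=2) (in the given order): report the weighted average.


Completion times:
  J1: C=14, w×C=9×14=126
  J2: C=17, w×C=10×17=170
  J3: C=36, w×C=10×36=360
  J4: C=55, w×C=9×55=495
  J5: C=63, w×C=6×63=378
  J6: C=75, w×C=3×75=225
  J7: C=91, w×C=2×91=182
Sum w×C = 1936
Sum w = 49
Weighted avg = 1936/49
= 39.51


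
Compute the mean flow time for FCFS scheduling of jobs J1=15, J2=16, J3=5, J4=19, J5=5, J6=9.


Completion times:
  J1: completes at 15
  J2: completes at 31
  J3: completes at 36
  J4: completes at 55
  J5: completes at 60
  J6: completes at 69
Sum = 266
Average = 266/6
= 44.33


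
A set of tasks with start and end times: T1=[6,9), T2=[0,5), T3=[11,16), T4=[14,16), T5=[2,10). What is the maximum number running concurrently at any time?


Check each time point for overlaps:
  t=2: 2 tasks active (T2, T5)
Max concurrent = 2


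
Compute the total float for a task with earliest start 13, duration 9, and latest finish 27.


EF = ES + duration = 13 + 9 = 22
LS = LF - duration = 27 - 9 = 18
Total Float = LF - EF = 27 - 22
(or LS - ES = 18 - 13)
= 5


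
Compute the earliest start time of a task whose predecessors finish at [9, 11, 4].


ES = max of all predecessor completion times
Predecessors: [9, 11, 4]
ES = max(9, 11, 4)
= 11


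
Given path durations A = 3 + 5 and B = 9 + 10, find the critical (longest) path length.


Path A: 3 + 5 = 8
Path B: 9 + 10 = 19
Critical path = longest = max(8, 19)
= 19 (Path B)


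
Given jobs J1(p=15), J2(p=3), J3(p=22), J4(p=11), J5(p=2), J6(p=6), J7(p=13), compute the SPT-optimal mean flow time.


SPT order: J5 → J2 → J6 → J4 → J7 → J1 → J3
Completion times:
  J5: C=2
  J2: C=5
  J6: C=11
  J4: C=22
  J7: C=35
  J1: C=50
  J3: C=72
Sum = 197, n = 7
Mean flow = 197/7
= 28.14


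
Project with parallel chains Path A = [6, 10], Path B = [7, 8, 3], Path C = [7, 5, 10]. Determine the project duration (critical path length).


Path A: 6 + 10 = 16
Path B: 7 + 8 + 3 = 18
Path C: 7 + 5 + 10 = 22
Critical path = longest = max(16, 18, 22)
= 22 (Path C)


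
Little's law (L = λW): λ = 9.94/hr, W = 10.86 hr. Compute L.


Little's law: L = λ × W
= 9.94 × 10.86
= 107.95


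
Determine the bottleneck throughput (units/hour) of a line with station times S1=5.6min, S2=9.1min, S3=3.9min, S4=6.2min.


Bottleneck = longest station time
Station times: [5.6, 9.1, 3.9, 6.2]
Max = 9.1 min
Rate = 60 / 9.1
= 6.59 units/hour (bottleneck: 9.1min)


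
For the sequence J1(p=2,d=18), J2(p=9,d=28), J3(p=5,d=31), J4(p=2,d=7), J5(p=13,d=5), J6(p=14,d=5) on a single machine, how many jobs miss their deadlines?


Completion vs due date:
  J1: C=2, d=18 → on time
  J2: C=11, d=28 → on time
  J3: C=16, d=31 → on time
  J4: C=18, d=7 → TARDY
  J5: C=31, d=5 → TARDY
  J6: C=45, d=5 → TARDY
Tardy jobs: J4, J5, J6
Count = 3


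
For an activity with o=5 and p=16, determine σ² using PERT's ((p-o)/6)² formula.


σ² = ((p - o) / 6)² = (p - o)² / 36
= (16 - 5)² / 36
= 11² / 36
= 121 / 36
= 3.3611


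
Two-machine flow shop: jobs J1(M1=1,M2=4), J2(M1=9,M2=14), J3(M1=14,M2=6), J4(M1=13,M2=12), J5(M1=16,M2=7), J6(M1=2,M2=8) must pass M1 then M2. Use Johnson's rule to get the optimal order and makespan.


Johnson's rule:
Group 1 (M1≤M2, sort by M1): ['J1', 'J6', 'J2']
Group 2 (M1>M2, sort desc M2): ['J4', 'J5', 'J3']
Sequence: J1 → J6 → J2 → J4 → J5 → J3
Makespan calculation:
  J1: M1 done=1, M2 done=5
  J6: M1 done=3, M2 done=13
  J2: M1 done=12, M2 done=27
  J4: M1 done=25, M2 done=39
  J5: M1 done=41, M2 done=48
  J3: M1 done=55, M2 done=61
= Sequence: J1 → J6 → J2 → J4 → J5 → J3, Makespan: 61


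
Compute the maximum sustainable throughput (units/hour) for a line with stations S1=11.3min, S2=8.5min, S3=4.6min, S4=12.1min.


Bottleneck = longest station time
Station times: [11.3, 8.5, 4.6, 12.1]
Max = 12.1 min
Rate = 60 / 12.1
= 4.96 units/hour (bottleneck: 12.1min)


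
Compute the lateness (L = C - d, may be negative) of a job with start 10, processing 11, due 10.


Completion = 10 + 11 = 21
Lateness = C - d = 21 - 10
= 11


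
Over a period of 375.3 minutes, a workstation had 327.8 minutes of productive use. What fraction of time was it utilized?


Utilization = busy / total × 100
= 327.8 / 375.3 × 100
= 87.3%


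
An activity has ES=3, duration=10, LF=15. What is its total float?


EF = ES + duration = 3 + 10 = 13
LS = LF - duration = 15 - 10 = 5
Total Float = LF - EF = 15 - 13
(or LS - ES = 5 - 3)
= 2


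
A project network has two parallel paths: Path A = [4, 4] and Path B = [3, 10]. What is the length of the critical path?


Path A: 4 + 4 = 8
Path B: 3 + 10 = 13
Critical path = longest = max(8, 13)
= 13 (Path B)


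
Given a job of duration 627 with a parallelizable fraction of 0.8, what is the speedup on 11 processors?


Amdahl's law: T_p = T × ((1-p) + p/N)
= 627 × ((1-0.8) + 0.8/11)
= 627 × (0.20 + 0.0727)
= 627 × 0.2727
= 171.00
Speedup = 627/171.00
= 3.67×


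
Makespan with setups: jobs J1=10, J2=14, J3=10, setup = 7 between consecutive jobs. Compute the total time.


Makespan = Σ processing + (n-1) × setup
= (10 + 14 + 10) + (3-1)×7
= 34 + 14
= 48 time units


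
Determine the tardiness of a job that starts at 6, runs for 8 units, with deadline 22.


Completion = start + processing = 6 + 8 = 14
Tardiness = max(0, C - d) = max(0, 14 - 22)
= max(0, -8)
= 0
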